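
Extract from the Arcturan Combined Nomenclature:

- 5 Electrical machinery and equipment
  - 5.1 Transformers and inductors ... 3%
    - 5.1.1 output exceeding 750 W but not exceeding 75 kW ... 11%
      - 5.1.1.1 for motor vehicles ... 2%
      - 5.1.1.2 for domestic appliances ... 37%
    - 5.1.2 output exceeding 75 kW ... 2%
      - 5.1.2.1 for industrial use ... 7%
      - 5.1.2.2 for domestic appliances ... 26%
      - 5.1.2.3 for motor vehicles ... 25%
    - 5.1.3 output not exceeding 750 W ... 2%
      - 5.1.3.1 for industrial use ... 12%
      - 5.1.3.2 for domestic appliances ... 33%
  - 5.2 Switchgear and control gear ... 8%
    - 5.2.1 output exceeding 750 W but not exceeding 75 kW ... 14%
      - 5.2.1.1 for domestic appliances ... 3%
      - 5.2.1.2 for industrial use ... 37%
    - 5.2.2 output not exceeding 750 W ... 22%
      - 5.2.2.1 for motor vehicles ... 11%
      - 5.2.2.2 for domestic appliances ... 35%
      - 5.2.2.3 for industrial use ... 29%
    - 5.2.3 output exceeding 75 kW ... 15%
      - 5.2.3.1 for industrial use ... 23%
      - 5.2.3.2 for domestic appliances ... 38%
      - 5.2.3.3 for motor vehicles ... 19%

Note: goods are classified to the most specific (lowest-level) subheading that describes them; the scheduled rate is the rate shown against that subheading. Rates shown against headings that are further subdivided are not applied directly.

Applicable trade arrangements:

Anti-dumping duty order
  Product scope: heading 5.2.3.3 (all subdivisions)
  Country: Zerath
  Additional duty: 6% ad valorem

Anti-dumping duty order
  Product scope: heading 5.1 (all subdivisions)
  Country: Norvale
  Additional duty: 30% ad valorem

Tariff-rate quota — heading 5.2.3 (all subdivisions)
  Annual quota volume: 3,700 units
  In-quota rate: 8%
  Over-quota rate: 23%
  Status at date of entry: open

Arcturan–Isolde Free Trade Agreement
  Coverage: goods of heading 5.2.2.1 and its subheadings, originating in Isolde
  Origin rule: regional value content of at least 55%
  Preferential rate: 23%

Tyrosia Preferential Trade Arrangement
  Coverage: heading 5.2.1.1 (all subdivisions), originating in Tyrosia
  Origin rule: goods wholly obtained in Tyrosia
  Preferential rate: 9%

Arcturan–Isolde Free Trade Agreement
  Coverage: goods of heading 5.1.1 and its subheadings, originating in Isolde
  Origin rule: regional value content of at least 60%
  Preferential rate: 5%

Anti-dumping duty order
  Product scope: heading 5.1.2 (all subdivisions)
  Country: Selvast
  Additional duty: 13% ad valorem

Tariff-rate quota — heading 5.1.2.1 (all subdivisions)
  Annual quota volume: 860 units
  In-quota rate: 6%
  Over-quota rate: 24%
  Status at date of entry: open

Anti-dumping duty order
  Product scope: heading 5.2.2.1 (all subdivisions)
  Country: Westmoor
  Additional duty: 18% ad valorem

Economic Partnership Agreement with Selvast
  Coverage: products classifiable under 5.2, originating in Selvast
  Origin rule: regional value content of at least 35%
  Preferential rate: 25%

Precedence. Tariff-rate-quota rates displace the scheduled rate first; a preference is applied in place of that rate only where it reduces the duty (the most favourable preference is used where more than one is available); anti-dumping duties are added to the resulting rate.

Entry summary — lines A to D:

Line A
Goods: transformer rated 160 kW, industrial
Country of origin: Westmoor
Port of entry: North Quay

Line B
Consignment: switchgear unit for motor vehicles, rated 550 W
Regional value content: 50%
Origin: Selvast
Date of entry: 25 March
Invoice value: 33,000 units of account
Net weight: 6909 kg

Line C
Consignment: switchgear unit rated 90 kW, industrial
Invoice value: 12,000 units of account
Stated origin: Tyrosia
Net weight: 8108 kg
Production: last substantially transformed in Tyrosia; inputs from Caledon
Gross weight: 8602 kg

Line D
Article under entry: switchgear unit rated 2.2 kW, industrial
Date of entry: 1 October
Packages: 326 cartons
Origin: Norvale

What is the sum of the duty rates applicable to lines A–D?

62%

Line A: transformer → 5.1; rated 160 kW → 5.1.2; industrial → 5.1.2.1. Scheduled 7%. quota on 5.1.2.1 open → in-quota 6%. → 6%.
Line B: switchgear unit → 5.2; rated 550 W → 5.2.2; for motor vehicles → 5.2.2.1. Scheduled 11%. Selvast agreement on 5.2: RVC ≥ 35% → 25% available; preference 25% not lower than 11% → no reduction. → 11%.
Line C: switchgear unit → 5.2; rated 90 kW → 5.2.3; industrial → 5.2.3.1. Scheduled 23%. quota on 5.2.3 open → in-quota 8%; Tyrosia agreement on 5.2.1.1: 5.2.3.1 not covered. → 8%.
Line D: switchgear unit → 5.2; rated 2.2 kW → 5.2.1; industrial → 5.2.1.2. Scheduled 37%. No special measure applies. → 37%.
Sum: 6% + 11% + 8% + 37% = 62%.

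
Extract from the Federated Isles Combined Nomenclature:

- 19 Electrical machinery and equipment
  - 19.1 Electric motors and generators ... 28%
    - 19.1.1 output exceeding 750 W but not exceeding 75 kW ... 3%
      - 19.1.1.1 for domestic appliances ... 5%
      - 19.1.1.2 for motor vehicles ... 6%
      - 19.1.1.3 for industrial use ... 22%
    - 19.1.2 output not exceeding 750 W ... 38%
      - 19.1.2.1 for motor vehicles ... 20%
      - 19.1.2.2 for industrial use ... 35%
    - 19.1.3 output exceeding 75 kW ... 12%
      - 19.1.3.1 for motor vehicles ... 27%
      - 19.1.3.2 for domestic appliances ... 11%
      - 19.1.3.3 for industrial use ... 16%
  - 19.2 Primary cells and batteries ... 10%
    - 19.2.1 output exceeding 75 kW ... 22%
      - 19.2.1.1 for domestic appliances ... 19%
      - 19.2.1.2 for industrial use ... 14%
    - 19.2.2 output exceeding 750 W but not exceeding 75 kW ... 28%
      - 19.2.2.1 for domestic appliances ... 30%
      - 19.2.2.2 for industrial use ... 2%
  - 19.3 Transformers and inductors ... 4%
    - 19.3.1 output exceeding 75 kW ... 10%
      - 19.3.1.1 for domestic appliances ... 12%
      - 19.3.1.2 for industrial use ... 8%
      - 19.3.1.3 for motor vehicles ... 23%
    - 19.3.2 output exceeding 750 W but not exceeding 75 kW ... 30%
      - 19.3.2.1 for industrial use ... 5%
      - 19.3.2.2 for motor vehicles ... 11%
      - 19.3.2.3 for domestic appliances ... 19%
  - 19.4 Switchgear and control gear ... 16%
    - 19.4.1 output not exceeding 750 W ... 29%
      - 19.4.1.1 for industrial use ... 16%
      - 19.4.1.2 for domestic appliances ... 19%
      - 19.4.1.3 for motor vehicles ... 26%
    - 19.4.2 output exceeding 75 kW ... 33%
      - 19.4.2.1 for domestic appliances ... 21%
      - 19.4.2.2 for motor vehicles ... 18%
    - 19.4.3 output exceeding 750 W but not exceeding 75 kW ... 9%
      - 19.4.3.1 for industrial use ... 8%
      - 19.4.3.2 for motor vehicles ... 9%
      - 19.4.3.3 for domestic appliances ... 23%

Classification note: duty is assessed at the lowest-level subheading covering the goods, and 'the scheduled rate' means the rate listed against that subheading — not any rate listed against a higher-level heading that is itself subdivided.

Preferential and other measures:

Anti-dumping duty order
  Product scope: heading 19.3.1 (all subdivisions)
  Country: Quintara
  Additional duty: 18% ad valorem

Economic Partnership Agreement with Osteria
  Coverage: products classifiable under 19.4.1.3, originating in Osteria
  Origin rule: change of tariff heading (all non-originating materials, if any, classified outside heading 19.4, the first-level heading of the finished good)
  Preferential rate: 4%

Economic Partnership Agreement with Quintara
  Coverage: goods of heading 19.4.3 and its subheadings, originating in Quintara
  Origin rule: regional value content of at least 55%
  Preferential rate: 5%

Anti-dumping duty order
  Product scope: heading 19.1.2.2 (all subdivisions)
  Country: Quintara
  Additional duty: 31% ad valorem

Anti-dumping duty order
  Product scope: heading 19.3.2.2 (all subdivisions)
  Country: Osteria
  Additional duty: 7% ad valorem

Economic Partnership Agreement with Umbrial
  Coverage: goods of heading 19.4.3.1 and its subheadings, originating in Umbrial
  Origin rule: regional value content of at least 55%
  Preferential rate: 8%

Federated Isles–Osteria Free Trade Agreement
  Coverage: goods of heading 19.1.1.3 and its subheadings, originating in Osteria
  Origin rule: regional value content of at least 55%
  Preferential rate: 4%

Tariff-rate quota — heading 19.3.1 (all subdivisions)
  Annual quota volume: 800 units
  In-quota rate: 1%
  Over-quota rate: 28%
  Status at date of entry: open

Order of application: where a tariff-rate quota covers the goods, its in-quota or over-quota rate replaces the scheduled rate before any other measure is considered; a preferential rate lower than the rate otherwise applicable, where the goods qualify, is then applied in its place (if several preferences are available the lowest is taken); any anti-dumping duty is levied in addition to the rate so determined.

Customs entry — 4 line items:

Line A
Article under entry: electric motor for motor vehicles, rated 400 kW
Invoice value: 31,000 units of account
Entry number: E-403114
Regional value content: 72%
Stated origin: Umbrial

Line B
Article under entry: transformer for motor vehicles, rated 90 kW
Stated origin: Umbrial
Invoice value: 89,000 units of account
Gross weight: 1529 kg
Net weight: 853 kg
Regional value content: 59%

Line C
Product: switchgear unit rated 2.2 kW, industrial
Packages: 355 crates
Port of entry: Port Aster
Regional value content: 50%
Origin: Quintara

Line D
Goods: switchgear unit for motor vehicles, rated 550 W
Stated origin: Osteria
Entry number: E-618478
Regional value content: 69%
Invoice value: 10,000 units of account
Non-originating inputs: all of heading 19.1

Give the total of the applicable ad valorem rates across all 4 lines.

40%

Line A: electric motor → 19.1; rated 400 kW → 19.1.3; for motor vehicles → 19.1.3.1. Scheduled 27%. Umbrial agreement on 19.4.3.1: 19.1.3.1 not covered. → 27%.
Line B: transformer → 19.3; rated 90 kW → 19.3.1; for motor vehicles → 19.3.1.3. Scheduled 23%. quota on 19.3.1 open → in-quota 1%; Umbrial agreement on 19.4.3.1: 19.3.1.3 not covered. → 1%.
Line C: switchgear unit → 19.4; rated 2.2 kW → 19.4.3; industrial → 19.4.3.1. Scheduled 8%. Quintara agreement on 19.4.3: RVC < 55%. → 8%.
Line D: switchgear unit → 19.4; rated 550 W → 19.4.1; for motor vehicles → 19.4.1.3. Scheduled 26%. Osteria agreement on 19.4.1.3: CTH met → 4% available; Osteria agreement on 19.1.1.3: 19.4.1.3 not covered; preferential 4%. → 4%.
Sum: 27% + 1% + 8% + 4% = 40%.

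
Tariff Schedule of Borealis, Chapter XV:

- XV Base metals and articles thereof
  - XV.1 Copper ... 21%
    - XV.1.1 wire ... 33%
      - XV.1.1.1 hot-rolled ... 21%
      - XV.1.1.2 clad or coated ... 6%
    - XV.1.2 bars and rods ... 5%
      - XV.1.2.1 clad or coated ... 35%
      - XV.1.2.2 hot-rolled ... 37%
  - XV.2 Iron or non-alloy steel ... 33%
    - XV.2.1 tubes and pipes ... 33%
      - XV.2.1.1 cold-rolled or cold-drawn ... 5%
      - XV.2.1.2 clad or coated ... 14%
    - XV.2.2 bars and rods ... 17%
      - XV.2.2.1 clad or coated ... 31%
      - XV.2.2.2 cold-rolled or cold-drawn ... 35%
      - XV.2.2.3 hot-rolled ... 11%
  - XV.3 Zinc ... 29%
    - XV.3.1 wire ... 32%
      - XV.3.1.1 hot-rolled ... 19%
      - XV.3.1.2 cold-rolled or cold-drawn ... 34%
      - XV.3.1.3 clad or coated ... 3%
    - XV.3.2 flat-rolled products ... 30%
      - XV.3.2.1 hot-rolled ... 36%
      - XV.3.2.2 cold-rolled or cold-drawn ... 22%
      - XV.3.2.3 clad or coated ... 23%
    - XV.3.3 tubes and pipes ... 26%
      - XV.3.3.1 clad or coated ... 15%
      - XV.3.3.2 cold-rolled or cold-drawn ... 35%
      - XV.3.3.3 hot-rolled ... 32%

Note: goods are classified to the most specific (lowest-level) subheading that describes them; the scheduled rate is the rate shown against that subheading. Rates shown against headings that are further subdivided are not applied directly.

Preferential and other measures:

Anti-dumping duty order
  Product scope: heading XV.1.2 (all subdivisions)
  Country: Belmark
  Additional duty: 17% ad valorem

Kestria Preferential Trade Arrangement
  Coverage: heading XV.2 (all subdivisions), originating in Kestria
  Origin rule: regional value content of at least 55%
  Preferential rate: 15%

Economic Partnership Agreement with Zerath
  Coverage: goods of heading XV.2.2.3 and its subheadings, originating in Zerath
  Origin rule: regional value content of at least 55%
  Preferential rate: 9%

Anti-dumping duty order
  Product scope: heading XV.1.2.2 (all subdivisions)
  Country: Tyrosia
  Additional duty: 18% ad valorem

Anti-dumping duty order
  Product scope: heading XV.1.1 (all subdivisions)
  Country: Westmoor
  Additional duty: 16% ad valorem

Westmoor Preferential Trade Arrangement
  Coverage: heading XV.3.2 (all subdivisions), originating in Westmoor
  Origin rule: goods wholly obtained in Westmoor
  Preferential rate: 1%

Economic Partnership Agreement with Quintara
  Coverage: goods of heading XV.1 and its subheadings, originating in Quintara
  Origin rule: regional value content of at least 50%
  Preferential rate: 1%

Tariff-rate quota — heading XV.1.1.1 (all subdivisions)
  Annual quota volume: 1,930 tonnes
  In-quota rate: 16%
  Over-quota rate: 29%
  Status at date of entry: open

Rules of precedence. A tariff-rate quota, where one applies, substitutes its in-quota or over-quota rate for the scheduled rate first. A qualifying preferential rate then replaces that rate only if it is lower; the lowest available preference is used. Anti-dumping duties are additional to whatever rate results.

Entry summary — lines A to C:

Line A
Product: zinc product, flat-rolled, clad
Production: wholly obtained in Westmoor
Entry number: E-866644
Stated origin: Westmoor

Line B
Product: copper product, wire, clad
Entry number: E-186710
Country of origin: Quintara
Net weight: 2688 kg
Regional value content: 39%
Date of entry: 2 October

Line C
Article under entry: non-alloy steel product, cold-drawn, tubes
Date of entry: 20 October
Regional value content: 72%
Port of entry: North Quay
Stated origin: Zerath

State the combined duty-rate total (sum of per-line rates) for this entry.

12%

Line A: zinc → XV.3; flat-rolled → XV.3.2; clad → XV.3.2.3. Scheduled 23%. Westmoor agreement on XV.3.2: wholly obtained → 1% available; preferential 1%. → 1%.
Line B: copper → XV.1; wire → XV.1.1; clad → XV.1.1.2. Scheduled 6%. Quintara agreement on XV.1: RVC < 50%. → 6%.
Line C: non-alloy steel → XV.2; tubes → XV.2.1; cold-drawn → XV.2.1.1. Scheduled 5%. Zerath agreement on XV.2.2.3: XV.2.1.1 not covered. → 5%.
Sum: 1% + 6% + 5% = 12%.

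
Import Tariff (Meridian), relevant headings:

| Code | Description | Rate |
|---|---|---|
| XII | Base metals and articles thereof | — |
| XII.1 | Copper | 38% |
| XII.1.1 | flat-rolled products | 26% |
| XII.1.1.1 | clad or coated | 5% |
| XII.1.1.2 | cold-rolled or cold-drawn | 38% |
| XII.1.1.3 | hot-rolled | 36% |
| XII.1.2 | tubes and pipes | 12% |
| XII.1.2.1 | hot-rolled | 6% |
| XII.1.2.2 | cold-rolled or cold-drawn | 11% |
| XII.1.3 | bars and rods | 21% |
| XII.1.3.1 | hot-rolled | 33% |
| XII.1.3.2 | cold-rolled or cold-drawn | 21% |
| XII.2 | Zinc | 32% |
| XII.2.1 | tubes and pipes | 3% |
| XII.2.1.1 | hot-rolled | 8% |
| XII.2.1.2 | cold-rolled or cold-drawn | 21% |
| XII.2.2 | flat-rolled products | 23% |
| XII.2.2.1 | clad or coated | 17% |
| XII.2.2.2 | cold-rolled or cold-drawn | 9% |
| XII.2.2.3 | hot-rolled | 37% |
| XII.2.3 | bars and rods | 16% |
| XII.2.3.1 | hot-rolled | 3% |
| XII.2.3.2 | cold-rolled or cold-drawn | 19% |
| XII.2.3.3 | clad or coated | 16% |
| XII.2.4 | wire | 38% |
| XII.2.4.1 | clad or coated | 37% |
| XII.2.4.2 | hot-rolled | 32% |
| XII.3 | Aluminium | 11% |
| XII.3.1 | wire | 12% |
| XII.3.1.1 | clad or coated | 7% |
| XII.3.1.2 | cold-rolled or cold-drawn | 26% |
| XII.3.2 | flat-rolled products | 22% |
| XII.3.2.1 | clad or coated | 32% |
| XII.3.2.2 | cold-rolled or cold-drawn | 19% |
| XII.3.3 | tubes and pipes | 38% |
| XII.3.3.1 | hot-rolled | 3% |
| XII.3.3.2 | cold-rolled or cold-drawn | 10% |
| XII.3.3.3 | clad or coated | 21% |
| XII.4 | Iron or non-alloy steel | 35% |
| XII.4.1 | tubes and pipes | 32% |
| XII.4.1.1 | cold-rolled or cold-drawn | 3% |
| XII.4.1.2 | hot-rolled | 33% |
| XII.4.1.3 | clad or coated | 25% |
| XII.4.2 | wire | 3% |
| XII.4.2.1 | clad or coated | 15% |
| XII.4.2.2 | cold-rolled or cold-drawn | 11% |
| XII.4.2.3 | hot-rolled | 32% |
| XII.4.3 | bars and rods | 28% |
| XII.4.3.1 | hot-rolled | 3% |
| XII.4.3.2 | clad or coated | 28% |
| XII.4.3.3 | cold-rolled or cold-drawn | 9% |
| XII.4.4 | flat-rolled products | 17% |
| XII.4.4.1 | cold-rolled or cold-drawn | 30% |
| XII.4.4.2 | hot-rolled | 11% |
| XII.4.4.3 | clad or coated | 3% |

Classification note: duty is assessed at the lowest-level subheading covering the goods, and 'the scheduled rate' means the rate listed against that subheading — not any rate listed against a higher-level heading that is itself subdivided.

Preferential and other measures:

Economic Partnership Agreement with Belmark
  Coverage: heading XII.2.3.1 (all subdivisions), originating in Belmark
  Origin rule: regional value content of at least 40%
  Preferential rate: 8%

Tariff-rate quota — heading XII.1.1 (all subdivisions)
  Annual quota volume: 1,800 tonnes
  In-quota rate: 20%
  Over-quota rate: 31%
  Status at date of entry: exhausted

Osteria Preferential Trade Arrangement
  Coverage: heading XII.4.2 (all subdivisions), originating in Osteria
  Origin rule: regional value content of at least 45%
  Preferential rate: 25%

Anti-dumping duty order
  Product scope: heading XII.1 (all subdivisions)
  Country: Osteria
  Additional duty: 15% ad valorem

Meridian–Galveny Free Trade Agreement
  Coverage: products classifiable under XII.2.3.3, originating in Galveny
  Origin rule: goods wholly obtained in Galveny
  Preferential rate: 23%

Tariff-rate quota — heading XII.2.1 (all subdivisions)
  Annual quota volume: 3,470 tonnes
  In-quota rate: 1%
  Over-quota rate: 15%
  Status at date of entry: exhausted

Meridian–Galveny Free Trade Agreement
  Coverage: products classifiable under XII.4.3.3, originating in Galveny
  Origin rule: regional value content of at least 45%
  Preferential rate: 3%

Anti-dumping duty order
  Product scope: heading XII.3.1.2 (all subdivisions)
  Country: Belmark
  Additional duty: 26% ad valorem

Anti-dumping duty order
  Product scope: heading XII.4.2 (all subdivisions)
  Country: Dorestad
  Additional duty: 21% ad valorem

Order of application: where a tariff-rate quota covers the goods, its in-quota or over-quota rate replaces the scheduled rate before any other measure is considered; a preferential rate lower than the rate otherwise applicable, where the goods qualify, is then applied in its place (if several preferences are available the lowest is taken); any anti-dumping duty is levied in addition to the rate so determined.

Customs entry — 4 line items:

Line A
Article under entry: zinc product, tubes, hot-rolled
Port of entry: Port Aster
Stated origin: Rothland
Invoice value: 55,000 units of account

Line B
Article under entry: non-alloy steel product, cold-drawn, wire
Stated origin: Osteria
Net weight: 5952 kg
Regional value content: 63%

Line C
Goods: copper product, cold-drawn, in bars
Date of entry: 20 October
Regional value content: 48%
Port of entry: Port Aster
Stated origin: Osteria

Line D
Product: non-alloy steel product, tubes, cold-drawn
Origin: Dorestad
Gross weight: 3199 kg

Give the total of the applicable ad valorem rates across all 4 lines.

65%

Line A: zinc → XII.2; tubes → XII.2.1; hot-rolled → XII.2.1.1. Scheduled 8%. quota on XII.2.1 exhausted → over-quota 15%. → 15%.
Line B: non-alloy steel → XII.4; wire → XII.4.2; cold-drawn → XII.4.2.2. Scheduled 11%. Osteria agreement on XII.4.2: RVC ≥ 45% → 25% available; preference 25% not lower than 11% → no reduction. → 11%.
Line C: copper → XII.1; in bars → XII.1.3; cold-drawn → XII.1.3.2. Scheduled 21%. Osteria agreement on XII.4.2: XII.1.3.2 not covered; anti-dumping (Osteria, XII.1): +15%; total 21% + 15% = 36%. → 36%.
Line D: non-alloy steel → XII.4; tubes → XII.4.1; cold-drawn → XII.4.1.1. Scheduled 3%. No special measure applies. → 3%.
Sum: 15% + 11% + 36% + 3% = 65%.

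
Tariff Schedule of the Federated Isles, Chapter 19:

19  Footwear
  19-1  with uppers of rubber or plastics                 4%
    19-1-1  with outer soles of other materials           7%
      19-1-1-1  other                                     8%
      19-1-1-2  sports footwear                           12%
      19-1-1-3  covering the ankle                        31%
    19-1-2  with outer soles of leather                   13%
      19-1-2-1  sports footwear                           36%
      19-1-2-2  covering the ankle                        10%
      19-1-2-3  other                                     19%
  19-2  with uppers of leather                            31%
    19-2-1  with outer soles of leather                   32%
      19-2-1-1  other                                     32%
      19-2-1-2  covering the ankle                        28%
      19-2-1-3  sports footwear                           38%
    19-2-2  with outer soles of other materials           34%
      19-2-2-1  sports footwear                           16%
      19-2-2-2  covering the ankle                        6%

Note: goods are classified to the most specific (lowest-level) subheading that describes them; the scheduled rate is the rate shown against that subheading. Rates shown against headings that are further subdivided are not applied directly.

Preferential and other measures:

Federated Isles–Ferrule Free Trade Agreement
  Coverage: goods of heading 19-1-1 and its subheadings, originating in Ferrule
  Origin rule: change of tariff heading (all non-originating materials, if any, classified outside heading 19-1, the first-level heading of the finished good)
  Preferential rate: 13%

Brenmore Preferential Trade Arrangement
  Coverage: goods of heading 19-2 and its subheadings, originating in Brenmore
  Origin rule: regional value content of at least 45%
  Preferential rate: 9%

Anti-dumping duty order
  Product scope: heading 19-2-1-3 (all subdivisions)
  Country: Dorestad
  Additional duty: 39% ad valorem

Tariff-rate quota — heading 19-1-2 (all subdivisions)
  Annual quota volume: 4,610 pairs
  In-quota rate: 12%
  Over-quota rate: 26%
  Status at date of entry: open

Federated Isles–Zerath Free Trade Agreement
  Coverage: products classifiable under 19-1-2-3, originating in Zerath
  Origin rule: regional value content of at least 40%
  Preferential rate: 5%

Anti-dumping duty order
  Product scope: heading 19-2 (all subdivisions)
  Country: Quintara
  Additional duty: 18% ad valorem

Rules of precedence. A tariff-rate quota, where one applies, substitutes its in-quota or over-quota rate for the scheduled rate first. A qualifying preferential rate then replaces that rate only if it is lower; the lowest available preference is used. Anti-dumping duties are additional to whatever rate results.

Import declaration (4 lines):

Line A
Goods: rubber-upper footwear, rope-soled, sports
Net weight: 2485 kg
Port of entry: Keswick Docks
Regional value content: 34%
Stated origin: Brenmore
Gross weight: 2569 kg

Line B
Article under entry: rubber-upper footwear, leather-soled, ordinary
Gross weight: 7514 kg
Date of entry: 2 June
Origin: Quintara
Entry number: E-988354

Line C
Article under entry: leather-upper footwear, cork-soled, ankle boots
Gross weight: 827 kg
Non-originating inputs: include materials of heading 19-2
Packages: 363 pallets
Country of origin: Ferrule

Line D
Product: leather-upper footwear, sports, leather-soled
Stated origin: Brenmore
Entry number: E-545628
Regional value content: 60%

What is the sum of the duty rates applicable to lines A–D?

Line A: rubber-upper → 19-1; rope-soled → 19-1-1; sports → 19-1-1-2. Scheduled 12%. Brenmore agreement on 19-2: 19-1-1-2 not covered. → 12%.
Line B: rubber-upper → 19-1; leather-soled → 19-1-2; ordinary → 19-1-2-3. Scheduled 19%. quota on 19-1-2 open → in-quota 12%. → 12%.
Line C: leather-upper → 19-2; cork-soled → 19-2-2; ankle boots → 19-2-2-2. Scheduled 6%. Ferrule agreement on 19-1-1: 19-2-2-2 not covered. → 6%.
Line D: leather-upper → 19-2; leather-soled → 19-2-1; sports → 19-2-1-3. Scheduled 38%. Brenmore agreement on 19-2: RVC ≥ 45% → 9% available; preferential 9%. → 9%.
Sum: 12% + 12% + 6% + 9% = 39%.

39%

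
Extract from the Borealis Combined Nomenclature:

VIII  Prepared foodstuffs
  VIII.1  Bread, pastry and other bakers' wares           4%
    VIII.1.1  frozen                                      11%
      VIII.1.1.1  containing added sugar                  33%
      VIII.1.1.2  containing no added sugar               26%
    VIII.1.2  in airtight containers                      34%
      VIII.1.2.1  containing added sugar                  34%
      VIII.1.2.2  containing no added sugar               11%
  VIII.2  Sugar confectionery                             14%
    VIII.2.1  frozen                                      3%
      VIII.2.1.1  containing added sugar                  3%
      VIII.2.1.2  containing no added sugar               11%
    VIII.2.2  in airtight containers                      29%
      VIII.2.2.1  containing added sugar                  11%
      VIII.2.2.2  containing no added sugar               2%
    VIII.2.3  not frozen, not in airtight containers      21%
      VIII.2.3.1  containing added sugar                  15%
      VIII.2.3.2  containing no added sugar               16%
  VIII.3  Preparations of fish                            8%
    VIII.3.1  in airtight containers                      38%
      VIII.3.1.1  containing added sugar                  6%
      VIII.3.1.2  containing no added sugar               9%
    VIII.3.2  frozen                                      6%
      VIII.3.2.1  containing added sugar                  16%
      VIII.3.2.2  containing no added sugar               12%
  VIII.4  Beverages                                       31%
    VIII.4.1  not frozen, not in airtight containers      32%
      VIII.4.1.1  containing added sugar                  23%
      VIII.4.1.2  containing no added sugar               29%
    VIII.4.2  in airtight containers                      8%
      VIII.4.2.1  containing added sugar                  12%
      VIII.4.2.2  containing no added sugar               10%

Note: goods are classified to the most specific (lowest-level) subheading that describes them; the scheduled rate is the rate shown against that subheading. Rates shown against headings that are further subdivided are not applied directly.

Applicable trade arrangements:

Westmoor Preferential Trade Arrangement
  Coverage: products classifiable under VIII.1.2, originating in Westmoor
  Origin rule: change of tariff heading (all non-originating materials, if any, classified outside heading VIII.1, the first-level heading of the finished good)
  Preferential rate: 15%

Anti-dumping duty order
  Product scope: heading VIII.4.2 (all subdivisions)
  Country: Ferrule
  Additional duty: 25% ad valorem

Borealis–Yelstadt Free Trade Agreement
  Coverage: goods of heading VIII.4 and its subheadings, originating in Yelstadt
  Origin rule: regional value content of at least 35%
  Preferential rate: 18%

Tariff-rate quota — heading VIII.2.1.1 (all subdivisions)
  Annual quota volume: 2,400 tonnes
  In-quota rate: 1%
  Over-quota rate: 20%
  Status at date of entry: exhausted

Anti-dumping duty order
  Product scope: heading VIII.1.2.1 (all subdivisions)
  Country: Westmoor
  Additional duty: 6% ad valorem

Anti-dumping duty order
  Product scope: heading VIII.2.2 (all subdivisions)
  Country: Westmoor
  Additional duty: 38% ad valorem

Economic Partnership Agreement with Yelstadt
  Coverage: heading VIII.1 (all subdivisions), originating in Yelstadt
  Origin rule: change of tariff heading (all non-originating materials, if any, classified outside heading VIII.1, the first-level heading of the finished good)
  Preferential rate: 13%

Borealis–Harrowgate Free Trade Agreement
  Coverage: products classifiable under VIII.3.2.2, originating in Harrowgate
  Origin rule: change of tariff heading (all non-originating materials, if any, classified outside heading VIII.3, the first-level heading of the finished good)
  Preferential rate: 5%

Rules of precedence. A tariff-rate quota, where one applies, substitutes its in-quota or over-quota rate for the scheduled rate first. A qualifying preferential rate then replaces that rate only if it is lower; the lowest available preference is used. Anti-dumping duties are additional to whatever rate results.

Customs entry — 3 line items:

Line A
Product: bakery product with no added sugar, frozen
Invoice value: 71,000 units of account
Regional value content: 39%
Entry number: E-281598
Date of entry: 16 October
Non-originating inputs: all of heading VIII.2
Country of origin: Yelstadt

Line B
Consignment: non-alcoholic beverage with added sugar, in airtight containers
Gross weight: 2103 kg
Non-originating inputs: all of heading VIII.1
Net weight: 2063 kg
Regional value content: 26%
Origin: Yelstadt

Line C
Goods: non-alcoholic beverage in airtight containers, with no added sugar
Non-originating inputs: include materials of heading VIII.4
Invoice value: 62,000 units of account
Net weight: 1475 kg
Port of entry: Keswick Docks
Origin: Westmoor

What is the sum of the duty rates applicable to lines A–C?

Line A: bakery product → VIII.1; frozen → VIII.1.1; with no added sugar → VIII.1.1.2. Scheduled 26%. Yelstadt agreement on VIII.4: VIII.1.1.2 not covered; Yelstadt agreement on VIII.1: CTH met → 13% available; preferential 13%. → 13%.
Line B: non-alcoholic beverage → VIII.4; in airtight containers → VIII.4.2; with added sugar → VIII.4.2.1. Scheduled 12%. Yelstadt agreement on VIII.4: RVC < 35%; Yelstadt agreement on VIII.1: VIII.4.2.1 not covered. → 12%.
Line C: non-alcoholic beverage → VIII.4; in airtight containers → VIII.4.2; with no added sugar → VIII.4.2.2. Scheduled 10%. Westmoor agreement on VIII.1.2: VIII.4.2.2 not covered. → 10%.
Sum: 13% + 12% + 10% = 35%.

35%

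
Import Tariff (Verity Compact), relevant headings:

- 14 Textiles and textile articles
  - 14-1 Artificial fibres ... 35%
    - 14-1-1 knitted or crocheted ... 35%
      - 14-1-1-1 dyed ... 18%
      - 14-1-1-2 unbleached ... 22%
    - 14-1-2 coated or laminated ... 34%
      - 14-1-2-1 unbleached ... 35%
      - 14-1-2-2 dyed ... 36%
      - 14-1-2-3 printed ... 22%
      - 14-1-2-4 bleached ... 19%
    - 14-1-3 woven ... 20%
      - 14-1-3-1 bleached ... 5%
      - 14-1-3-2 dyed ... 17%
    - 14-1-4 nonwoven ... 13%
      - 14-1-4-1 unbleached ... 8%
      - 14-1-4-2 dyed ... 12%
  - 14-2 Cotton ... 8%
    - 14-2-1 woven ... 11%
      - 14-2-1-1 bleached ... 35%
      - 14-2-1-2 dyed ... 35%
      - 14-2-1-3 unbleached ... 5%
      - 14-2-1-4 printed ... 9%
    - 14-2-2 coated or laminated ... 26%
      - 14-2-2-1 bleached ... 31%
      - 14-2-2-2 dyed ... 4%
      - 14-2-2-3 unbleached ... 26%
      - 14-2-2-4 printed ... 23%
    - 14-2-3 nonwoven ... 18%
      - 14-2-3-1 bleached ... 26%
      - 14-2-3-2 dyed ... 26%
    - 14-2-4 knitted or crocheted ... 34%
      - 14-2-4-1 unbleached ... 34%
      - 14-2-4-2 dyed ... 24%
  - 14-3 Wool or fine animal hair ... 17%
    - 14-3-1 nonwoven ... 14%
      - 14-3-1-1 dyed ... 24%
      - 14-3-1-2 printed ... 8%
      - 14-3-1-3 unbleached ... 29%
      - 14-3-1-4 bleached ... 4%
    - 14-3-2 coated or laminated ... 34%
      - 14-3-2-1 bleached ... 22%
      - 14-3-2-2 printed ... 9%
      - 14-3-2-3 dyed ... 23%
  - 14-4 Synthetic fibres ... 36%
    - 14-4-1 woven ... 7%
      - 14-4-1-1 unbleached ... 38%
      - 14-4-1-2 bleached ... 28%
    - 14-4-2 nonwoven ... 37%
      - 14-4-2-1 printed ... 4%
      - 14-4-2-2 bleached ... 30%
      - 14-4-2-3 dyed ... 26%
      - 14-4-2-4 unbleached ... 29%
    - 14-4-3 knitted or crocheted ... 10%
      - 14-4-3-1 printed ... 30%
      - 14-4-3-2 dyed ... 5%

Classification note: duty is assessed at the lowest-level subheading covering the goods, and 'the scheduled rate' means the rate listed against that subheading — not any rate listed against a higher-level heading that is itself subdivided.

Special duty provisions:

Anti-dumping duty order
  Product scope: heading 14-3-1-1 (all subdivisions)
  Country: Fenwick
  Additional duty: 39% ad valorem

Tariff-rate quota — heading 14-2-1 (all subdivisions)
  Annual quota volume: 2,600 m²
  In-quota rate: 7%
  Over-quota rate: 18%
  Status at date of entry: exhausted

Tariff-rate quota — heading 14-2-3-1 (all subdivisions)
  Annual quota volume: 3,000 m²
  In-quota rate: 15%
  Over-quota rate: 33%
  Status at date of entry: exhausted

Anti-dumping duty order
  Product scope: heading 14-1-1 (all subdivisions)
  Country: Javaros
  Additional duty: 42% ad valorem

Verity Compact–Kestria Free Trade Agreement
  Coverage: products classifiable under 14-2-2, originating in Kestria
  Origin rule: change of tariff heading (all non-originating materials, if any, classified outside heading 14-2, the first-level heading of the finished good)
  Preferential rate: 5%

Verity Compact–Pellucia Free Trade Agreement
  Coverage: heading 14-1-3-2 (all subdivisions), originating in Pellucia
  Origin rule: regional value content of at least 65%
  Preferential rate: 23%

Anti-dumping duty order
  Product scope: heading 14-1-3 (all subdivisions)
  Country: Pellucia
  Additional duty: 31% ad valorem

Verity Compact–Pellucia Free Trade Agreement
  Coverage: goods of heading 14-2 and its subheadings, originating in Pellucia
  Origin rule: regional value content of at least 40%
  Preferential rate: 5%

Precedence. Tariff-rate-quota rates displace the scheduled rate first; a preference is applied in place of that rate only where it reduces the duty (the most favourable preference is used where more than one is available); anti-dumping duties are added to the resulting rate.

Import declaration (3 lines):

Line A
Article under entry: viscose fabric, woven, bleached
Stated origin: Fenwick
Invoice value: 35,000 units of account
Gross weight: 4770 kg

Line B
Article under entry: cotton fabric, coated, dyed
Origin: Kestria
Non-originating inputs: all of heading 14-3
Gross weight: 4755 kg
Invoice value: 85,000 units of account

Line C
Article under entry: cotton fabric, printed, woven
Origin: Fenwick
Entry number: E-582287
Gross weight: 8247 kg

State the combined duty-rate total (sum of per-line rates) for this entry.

27%

Line A: viscose → 14-1; woven → 14-1-3; bleached → 14-1-3-1. Scheduled 5%. No special measure applies. → 5%.
Line B: cotton → 14-2; coated → 14-2-2; dyed → 14-2-2-2. Scheduled 4%. Kestria agreement on 14-2-2: CTH met → 5% available; preference 5% not lower than 4% → no reduction. → 4%.
Line C: cotton → 14-2; woven → 14-2-1; printed → 14-2-1-4. Scheduled 9%. quota on 14-2-1 exhausted → over-quota 18%. → 18%.
Sum: 5% + 4% + 18% = 27%.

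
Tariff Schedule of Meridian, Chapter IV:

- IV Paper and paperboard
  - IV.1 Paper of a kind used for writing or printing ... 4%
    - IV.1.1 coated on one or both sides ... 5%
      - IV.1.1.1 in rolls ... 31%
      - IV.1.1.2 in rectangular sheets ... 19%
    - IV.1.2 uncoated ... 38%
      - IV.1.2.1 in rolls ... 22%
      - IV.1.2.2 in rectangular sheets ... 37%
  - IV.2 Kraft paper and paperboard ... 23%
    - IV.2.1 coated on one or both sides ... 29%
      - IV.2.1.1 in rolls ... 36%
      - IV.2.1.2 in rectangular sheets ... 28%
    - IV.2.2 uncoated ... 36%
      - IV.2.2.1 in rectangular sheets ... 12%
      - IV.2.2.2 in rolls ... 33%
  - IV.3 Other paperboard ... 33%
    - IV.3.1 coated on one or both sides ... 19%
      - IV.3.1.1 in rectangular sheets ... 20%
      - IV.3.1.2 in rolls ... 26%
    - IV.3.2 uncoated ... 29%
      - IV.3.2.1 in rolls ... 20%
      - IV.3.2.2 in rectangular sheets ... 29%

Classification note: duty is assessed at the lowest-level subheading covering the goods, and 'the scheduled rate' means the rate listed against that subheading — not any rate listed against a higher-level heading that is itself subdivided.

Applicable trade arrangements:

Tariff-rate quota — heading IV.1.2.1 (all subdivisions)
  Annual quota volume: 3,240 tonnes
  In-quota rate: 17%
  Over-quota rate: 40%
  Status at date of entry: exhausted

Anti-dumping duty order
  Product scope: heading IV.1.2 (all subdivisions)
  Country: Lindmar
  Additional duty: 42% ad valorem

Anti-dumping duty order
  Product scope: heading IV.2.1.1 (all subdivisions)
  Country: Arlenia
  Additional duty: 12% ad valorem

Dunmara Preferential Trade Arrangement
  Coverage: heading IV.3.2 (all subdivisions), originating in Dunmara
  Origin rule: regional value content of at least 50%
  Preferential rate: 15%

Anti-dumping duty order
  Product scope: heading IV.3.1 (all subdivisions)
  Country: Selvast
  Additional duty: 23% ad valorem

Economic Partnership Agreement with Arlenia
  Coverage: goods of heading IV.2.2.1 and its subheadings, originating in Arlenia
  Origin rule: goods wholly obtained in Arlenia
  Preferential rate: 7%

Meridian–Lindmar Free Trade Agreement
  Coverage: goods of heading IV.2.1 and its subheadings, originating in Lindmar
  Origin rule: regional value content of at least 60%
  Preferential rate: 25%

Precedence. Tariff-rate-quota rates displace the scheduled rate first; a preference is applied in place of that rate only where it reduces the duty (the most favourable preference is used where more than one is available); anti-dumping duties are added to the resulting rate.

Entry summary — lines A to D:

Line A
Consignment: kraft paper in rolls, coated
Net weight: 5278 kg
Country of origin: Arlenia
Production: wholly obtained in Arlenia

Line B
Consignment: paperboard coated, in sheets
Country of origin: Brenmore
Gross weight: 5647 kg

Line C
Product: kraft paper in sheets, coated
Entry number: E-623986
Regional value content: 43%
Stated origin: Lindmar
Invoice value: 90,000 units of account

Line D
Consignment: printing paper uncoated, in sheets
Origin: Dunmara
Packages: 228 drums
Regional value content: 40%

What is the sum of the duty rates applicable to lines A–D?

133%

Line A: kraft paper → IV.2; coated → IV.2.1; in rolls → IV.2.1.1. Scheduled 36%. Arlenia agreement on IV.2.2.1: IV.2.1.1 not covered; anti-dumping (Arlenia, IV.2.1.1): +12%; total 36% + 12% = 48%. → 48%.
Line B: paperboard → IV.3; coated → IV.3.1; in sheets → IV.3.1.1. Scheduled 20%. No special measure applies. → 20%.
Line C: kraft paper → IV.2; coated → IV.2.1; in sheets → IV.2.1.2. Scheduled 28%. Lindmar agreement on IV.2.1: RVC < 60%. → 28%.
Line D: printing paper → IV.1; uncoated → IV.1.2; in sheets → IV.1.2.2. Scheduled 37%. Dunmara agreement on IV.3.2: IV.1.2.2 not covered. → 37%.
Sum: 48% + 20% + 28% + 37% = 133%.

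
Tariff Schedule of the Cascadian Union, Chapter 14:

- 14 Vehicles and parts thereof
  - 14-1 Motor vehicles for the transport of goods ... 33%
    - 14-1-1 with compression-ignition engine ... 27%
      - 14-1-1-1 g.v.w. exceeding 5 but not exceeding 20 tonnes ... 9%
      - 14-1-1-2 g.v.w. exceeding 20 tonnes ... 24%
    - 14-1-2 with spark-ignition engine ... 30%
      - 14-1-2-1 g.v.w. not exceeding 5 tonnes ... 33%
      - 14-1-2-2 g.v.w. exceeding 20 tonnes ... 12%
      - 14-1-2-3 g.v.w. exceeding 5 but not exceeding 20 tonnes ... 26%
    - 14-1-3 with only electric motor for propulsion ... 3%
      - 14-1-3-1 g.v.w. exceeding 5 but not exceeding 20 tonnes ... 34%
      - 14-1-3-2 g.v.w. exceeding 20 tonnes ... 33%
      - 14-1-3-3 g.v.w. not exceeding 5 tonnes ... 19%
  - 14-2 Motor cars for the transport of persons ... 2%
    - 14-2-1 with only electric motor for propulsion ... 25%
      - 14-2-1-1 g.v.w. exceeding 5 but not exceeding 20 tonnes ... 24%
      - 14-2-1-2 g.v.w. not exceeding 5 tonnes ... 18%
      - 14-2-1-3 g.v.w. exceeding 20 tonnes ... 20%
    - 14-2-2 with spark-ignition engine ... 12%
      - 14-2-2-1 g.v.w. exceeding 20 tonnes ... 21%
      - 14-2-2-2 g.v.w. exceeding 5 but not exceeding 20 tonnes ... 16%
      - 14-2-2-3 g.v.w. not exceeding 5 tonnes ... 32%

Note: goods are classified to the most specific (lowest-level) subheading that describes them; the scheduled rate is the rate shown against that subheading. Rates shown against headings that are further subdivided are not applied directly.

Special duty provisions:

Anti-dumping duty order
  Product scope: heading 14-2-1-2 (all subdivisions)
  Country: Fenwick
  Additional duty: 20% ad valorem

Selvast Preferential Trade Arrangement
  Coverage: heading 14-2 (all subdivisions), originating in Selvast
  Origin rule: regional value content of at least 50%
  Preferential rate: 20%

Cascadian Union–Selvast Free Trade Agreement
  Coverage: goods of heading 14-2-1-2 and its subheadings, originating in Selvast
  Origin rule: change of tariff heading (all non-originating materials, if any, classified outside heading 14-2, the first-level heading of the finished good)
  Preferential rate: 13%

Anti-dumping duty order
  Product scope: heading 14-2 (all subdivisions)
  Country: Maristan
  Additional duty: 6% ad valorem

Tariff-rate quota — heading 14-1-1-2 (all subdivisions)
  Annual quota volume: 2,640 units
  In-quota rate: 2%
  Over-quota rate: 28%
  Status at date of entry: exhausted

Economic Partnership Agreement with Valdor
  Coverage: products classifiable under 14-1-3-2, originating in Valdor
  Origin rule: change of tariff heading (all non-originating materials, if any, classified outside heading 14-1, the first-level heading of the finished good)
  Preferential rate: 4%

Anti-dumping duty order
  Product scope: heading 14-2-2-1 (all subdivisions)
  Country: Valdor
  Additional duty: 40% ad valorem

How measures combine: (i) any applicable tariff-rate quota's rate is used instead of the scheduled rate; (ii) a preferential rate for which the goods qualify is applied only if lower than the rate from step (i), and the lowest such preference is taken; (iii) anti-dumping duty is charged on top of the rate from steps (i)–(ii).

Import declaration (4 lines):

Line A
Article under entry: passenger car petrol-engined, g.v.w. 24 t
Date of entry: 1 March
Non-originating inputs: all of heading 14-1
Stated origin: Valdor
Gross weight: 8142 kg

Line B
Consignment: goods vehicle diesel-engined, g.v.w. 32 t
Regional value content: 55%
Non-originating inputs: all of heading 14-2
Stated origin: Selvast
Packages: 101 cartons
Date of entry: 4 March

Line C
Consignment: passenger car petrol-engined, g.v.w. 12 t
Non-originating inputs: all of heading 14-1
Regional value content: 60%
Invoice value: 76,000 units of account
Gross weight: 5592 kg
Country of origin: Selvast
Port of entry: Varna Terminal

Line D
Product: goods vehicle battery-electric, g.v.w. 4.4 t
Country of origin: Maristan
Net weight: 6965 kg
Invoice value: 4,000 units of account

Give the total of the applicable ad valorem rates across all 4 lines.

Line A: passenger car → 14-2; petrol-engined → 14-2-2; g.v.w. 24 t → 14-2-2-1. Scheduled 21%. Valdor agreement on 14-1-3-2: 14-2-2-1 not covered; anti-dumping (Valdor, 14-2-2-1): +40%; total 21% + 40% = 61%. → 61%.
Line B: goods vehicle → 14-1; diesel-engined → 14-1-1; g.v.w. 32 t → 14-1-1-2. Scheduled 24%. quota on 14-1-1-2 exhausted → over-quota 28%; Selvast agreement on 14-2: 14-1-1-2 not covered; Selvast agreement on 14-2-1-2: 14-1-1-2 not covered. → 28%.
Line C: passenger car → 14-2; petrol-engined → 14-2-2; g.v.w. 12 t → 14-2-2-2. Scheduled 16%. Selvast agreement on 14-2: RVC ≥ 50% → 20% available; Selvast agreement on 14-2-1-2: 14-2-2-2 not covered; preference 20% not lower than 16% → no reduction. → 16%.
Line D: goods vehicle → 14-1; battery-electric → 14-1-3; g.v.w. 4.4 t → 14-1-3-3. Scheduled 19%. No special measure applies. → 19%.
Sum: 61% + 28% + 16% + 19% = 124%.

124%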